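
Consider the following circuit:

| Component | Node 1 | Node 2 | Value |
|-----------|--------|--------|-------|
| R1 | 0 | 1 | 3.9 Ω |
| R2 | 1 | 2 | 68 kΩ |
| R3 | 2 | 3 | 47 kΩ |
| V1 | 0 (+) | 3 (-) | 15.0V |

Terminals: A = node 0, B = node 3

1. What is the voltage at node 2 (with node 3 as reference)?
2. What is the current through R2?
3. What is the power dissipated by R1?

Nodal analysis, taking node 3 as the 0 V reference.
Source V1 fixes V_0 = 15 V.
KCL at each unknown node (sum of currents leaving = 0; resistances in Ω):
  Node 1: (V_1 - 15)/3.9 + (V_1 - V_2)/68000 = 0
  Node 2: (V_2 - V_1)/68000 + (V_2 - 0)/47000 = 0
Collecting terms (coefficients in siemens):
  0.2564·V_1 - 0.00001471·V_2 = 3.846
  0.00003598·V_2 - 0.00001471·V_1 = 0
Determinant D = (0.2564)(0.00003598) - (-0.00001471)(-0.00001471) = 0.000009227
V_1 = [(3.846)(0.00003598) - (-0.00001471)(0)]/D = 15 V
V_2 = [(0.2564)(0) - (3.846)(-0.00001471)]/D = 6.13 V
Part 1:
  Read off the nodal solution: V_2 = 6.13 V
Part 2:
  I_R2 = (V_1 - V_2)/R2 = (15 - 6.13)/68000 = 0.0001304 A
  Magnitude: I_R2 = 0.0001304 A
Part 3:
  I_R1 = (V_0 - V_1)/R1 = (15 - 15)/3.9 = 0.0001304 A
  P_R1 = I_R1² × R1 = (0.0001304)² × 3.9 = 0.00000006635 W

Final answers:
1. V_2 = 6.13 V
2. I_R2 = 0.0001304 A
3. P_R1 = 6.635e-08 W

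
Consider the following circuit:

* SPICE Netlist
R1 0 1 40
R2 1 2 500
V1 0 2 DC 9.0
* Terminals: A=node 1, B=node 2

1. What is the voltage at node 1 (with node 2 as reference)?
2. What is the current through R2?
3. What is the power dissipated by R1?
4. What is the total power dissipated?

Nodal analysis, taking node 2 as the 0 V reference.
Source V1 fixes V_0 = 9 V.
KCL at each unknown node (sum of currents leaving = 0; resistances in Ω):
  Node 1: (V_1 - 9)/40 + (V_1 - 0)/500 = 0
Collecting terms: 0.027 × V_1 = 0.225  =>  V_1 = 8.333 V
Part 1:
  Read off the nodal solution: V_1 = 8.333 V
Part 2:
  I_R2 = (V_1 - V_2)/R2 = (8.333 - 0)/500 = 0.01667 A
  Magnitude: I_R2 = 0.01667 A
Part 3:
  I_R1 = (V_0 - V_1)/R1 = (9 - 8.333)/40 = 0.01667 A
  P_R1 = I_R1² × R1 = (0.01667)² × 40 = 0.01111 W
Part 4:
  Power in each resistor, P = (ΔV)²/R:
    P_R1 = (9 - 8.333)²/40 = 0.01111 W
    P_R2 = (8.333 - 0)²/500 = 0.1389 W
  P_total = P_R1 + P_R2 = 0.15 W

Final answers:
1. V_1 = 8.333 V
2. I_R2 = 0.01667 A
3. P_R1 = 0.01111 W
4. P_total = 0.15 W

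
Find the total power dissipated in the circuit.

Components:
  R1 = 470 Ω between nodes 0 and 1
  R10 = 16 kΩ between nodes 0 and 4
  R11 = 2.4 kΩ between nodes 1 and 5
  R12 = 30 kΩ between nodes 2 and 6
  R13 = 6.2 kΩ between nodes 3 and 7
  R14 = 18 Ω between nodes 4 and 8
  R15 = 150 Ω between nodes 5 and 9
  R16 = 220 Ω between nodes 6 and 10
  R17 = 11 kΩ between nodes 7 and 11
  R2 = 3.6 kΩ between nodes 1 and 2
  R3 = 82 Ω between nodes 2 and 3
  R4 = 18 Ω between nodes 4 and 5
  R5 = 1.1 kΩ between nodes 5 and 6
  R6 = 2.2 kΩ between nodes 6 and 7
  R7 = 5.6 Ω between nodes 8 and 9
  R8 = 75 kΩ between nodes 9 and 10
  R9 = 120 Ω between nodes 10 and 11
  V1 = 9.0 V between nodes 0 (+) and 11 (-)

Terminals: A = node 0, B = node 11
Nodal analysis, taking node 11 as the 0 V reference.
Source V1 fixes V_0 = 9 V.
KCL at each unknown node (sum of currents leaving = 0; resistances in Ω):
  Node 1: (V_1 - 9)/470 + (V_1 - V_2)/3600 + (V_1 - V_5)/2400 = 0
  Node 2: (V_2 - V_1)/3600 + (V_2 - V_3)/82 + (V_2 - V_6)/30000 = 0
  Node 3: (V_3 - V_2)/82 + (V_3 - V_7)/6200 = 0
  Node 4: (V_4 - V_5)/18 + (V_4 - 9)/16000 + (V_4 - V_8)/18 = 0
  Node 5: (V_5 - V_4)/18 + (V_5 - V_6)/1100 + (V_5 - V_1)/2400 + (V_5 - V_9)/150 = 0
  Node 6: (V_6 - V_5)/1100 + (V_6 - V_7)/2200 + (V_6 - V_2)/30000 + (V_6 - V_10)/220 = 0
  Node 7: (V_7 - V_6)/2200 + (V_7 - V_3)/6200 + (V_7 - 0)/11000 = 0
  Node 8: (V_8 - V_9)/5.6 + (V_8 - V_4)/18 = 0
  Node 9: (V_9 - V_8)/5.6 + (V_9 - V_10)/75000 + (V_9 - V_5)/150 = 0
  Node 10: (V_10 - V_9)/75000 + (V_10 - 0)/120 + (V_10 - V_6)/220 = 0
Collecting terms (coefficients in siemens):
  0.002822·V_1 - 0.0002778·V_2 - 0.0004167·V_5 = 0.01915
  0.01251·V_2 - 0.0002778·V_1 - 0.0122·V_3 - 0.00003333·V_6 = 0
  0.01236·V_3 - 0.0122·V_2 - 0.0001613·V_7 = 0
  0.1112·V_4 - 0.05556·V_5 - 0.05556·V_8 = 0.0005625
  0.06355·V_5 - 0.0004167·V_1 - 0.05556·V_4 - 0.0009091·V_6 - 0.006667·V_9 = 0
  0.005942·V_6 - 0.00003333·V_2 - 0.0009091·V_5 - 0.0004545·V_7 - 0.004545·V_10 = 0
  0.0007067·V_7 - 0.0001613·V_3 - 0.0004545·V_6 = 0
  0.2341·V_8 - 0.05556·V_4 - 0.1786·V_9 = 0
  0.1853·V_9 - 0.006667·V_5 - 0.1786·V_8 - 0.00001333·V_10 = 0
  0.01289·V_10 - 0.004545·V_6 - 0.00001333·V_9 = 0
Solving these 10 simultaneous equations (Gaussian elimination) gives:
  V_1 = 7.795 V, V_2 = 5.276 V, V_3 = 5.231 V, V_4 = 3.329 V
  V_5 = 3.323 V, V_6 = 0.9278 V, V_7 = 1.79 V, V_8 = 3.327 V
  V_9 = 3.327 V, V_10 = 0.3306 V
Power in each resistor, P = (ΔV)²/R:
  P_R1 = (9 - 7.795)²/470 = 0.003088 W
  P_R2 = (7.795 - 5.276)²/3600 = 0.001763 W
  P_R3 = (5.276 - 5.231)²/82 = 0.00002525 W
  P_R4 = (3.329 - 3.323)²/18 = 0.000001513 W
  P_R5 = (3.323 - 0.9278)²/1100 = 0.005217 W
  P_R6 = (0.9278 - 1.79)²/2200 = 0.0003382 W
  P_R7 = (3.327 - 3.327)²/5.6 = 0.00000002335 W
  P_R8 = (3.327 - 0.3306)²/75000 = 0.0001197 W
  P_R9 = (0.3306 - 0)²/120 = 0.0009107 W
  P_R10 = (9 - 3.329)²/16000 = 0.00201 W
  P_R11 = (7.795 - 3.323)²/2400 = 0.008333 W
  P_R12 = (5.276 - 0.9278)²/30000 = 0.0006302 W
  P_R13 = (5.231 - 1.79)²/6200 = 0.001909 W
  P_R14 = (3.329 - 3.327)²/18 = 0.00000007507 W
  P_R15 = (3.323 - 3.327)²/150 = 0.00000009096 W
  P_R16 = (0.9278 - 0.3306)²/220 = 0.001621 W
  P_R17 = (1.79 - 0)²/11000 = 0.0002914 W
P_total = P_R1 + P_R2 + P_R3 + P_R4 + P_R5 + P_R6 + P_R7 + P_R8 + P_R9 + P_R10 + P_R11 + P_R12 + P_R13 + P_R14 + P_R15 + P_R16 + P_R17 = 0.02626 W

Final answer: 0.02626 W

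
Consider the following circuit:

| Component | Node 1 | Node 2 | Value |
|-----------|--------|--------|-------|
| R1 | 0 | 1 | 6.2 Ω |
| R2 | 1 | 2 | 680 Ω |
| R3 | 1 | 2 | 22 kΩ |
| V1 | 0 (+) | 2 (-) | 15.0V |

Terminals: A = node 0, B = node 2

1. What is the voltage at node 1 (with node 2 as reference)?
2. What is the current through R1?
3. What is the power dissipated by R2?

Nodal analysis, taking node 2 as the 0 V reference.
Source V1 fixes V_0 = 15 V.
KCL at each unknown node (sum of currents leaving = 0; resistances in Ω):
  Node 1: (V_1 - 15)/6.2 + (V_1 - 0)/680 + (V_1 - 0)/22000 = 0
Collecting terms: 0.1628 × V_1 = 2.419  =>  V_1 = 14.86 V
Part 1:
  Read off the nodal solution: V_1 = 14.86 V
Part 2:
  I_R1 = (V_0 - V_1)/R1 = (15 - 14.86)/6.2 = 0.02253 A
  Magnitude: I_R1 = 0.02253 A
Part 3:
  I_R2 = (V_1 - V_2)/R2 = (14.86 - 0)/680 = 0.02185 A
  P_R2 = I_R2² × R2 = (0.02185)² × 680 = 0.3247 W

Final answers:
1. V_1 = 14.86 V
2. I_R1 = 0.02253 A
3. P_R2 = 0.3247 W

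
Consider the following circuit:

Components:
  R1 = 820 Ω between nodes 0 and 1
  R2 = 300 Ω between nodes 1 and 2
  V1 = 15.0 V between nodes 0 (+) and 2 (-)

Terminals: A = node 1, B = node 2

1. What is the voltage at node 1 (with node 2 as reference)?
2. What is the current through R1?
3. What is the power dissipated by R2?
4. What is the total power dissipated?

Nodal analysis, taking node 2 as the 0 V reference.
Source V1 fixes V_0 = 15 V.
KCL at each unknown node (sum of currents leaving = 0; resistances in Ω):
  Node 1: (V_1 - 15)/820 + (V_1 - 0)/300 = 0
Collecting terms: 0.004553 × V_1 = 0.01829  =>  V_1 = 4.018 V
Part 1:
  Read off the nodal solution: V_1 = 4.018 V
Part 2:
  I_R1 = (V_0 - V_1)/R1 = (15 - 4.018)/820 = 0.01339 A
  Magnitude: I_R1 = 0.01339 A
Part 3:
  I_R2 = (V_1 - V_2)/R2 = (4.018 - 0)/300 = 0.01339 A
  P_R2 = I_R2² × R2 = (0.01339)² × 300 = 0.05381 W
Part 4:
  Power in each resistor, P = (ΔV)²/R:
    P_R1 = (15 - 4.018)²/820 = 0.1471 W
    P_R2 = (4.018 - 0)²/300 = 0.05381 W
  P_total = P_R1 + P_R2 = 0.2009 W

Final answers:
1. V_1 = 4.018 V
2. I_R1 = 0.01339 A
3. P_R2 = 0.05381 W
4. P_total = 0.2009 W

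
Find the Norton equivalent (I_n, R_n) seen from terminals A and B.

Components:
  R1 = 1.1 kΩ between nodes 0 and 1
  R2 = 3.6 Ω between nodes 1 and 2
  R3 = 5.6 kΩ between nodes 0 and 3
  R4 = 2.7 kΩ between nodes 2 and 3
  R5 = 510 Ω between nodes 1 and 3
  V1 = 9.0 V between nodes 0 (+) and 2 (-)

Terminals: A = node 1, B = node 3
Find the Thévenin equivalent first; then I_n = V_th/R_th and R_n = R_th.
Step 1 — V_th is the open-circuit voltage V_A - V_B (nothing connected across the terminals).
Nodal analysis, taking node 2 as the 0 V reference.
Source V1 fixes V_0 = 9 V.
KCL at each unknown node (sum of currents leaving = 0; resistances in Ω):
  Node 1: (V_1 - 9)/1100 + (V_1 - 0)/3.6 + (V_1 - V_3)/510 = 0
  Node 3: (V_3 - 9)/5600 + (V_3 - 0)/2700 + (V_3 - V_1)/510 = 0
Collecting terms (coefficients in siemens):
  0.2806·V_1 - 0.001961·V_3 = 0.008182
  0.00251·V_3 - 0.001961·V_1 = 0.001607
Determinant D = (0.2806)(0.00251) - (-0.001961)(-0.001961) = 0.0007005
V_1 = [(0.008182)(0.00251) - (-0.001961)(0.001607)]/D = 0.03381 V
V_3 = [(0.2806)(0.001607) - (0.008182)(-0.001961)]/D = 0.6668 V
V_th = V_1 - V_3 = 0.03381 - 0.6668 = -0.633 V
Step 2 — R_th: zero the source — replace V1 by a short circuit (node 2 merges into node 0) — and find the resistance seen between A (node 1) and B (node 3).
Reduce the network between node 1 (A) and node 3 (B) by series/parallel combination:
  Rp1 = R1 ‖ R2 (parallel, both between nodes 0 and 1) = 1/(1/1100 + 1/3.6) = 3.588 Ω
  Rp2 = R3 ‖ R4 (parallel, both between nodes 0 and 3) = 1/(1/5600 + 1/2700) = 1822 Ω
  Rs1 = Rp1 + Rp2 (series, joined only at node 0) = 3.588 + 1822 = 1825 Ω
  Rp3 = R5 ‖ Rs1 (parallel, both between nodes 1 and 3) = 1/(1/510 + 1/1825) = 398.6 Ω
R_th = 398.6 Ω
I_n = V_th/R_th = -0.633/398.6 = -0.001588 A, and R_n = R_th = 398.6 Ω

Final answer: I_n = -0.001588 A, R_n = 398.6 Ω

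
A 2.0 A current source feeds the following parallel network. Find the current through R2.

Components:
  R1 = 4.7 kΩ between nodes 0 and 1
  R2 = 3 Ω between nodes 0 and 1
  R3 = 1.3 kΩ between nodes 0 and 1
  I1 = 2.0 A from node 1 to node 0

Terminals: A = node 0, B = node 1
All resistors sit directly between nodes 0 and 1, so they are in parallel and share one voltage V; the full source current 2 A splits among them.
1/R_par = 1/4700 + 1/3 + 1/1300 = 0.3343 S  =>  R_par = 2.991 Ω
V = I × R_par = 2 × 2.991 = 5.982 V
I_R2 = V/R2 = 5.982/3 = 1.994 A

Final answer: 1.994 A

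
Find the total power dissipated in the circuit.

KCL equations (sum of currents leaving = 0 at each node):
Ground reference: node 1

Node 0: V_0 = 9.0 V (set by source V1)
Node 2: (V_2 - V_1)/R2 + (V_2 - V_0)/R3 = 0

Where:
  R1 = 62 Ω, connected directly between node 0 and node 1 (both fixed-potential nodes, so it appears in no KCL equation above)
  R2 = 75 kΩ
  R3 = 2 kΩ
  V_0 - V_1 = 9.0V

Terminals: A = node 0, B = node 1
Nodal analysis, taking node 1 as the 0 V reference.
Source V1 fixes V_0 = 9 V.
KCL at each unknown node (sum of currents leaving = 0; resistances in Ω):
  Node 2: (V_2 - 0)/75000 + (V_2 - 9)/2000 = 0
Collecting terms: 0.0005133 × V_2 = 0.0045  =>  V_2 = 8.766 V
Power in each resistor, P = (ΔV)²/R:
  P_R1 = (9 - 0)²/62 = 1.306 W
  P_R2 = (0 - 8.766)²/75000 = 0.001025 W
  P_R3 = (9 - 8.766)²/2000 = 0.00002732 W
P_total = P_R1 + P_R2 + P_R3 = 1.308 W

Final answer: 1.308 W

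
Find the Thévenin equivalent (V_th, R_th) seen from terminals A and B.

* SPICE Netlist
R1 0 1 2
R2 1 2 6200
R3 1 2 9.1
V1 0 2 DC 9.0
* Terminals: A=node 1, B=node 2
Step 1 — V_th is the open-circuit voltage V_A - V_B (nothing connected across the terminals).
Nodal analysis, taking node 2 as the 0 V reference.
Source V1 fixes V_0 = 9 V.
KCL at each unknown node (sum of currents leaving = 0; resistances in Ω):
  Node 1: (V_1 - 9)/2 + (V_1 - 0)/6200 + (V_1 - 0)/9.1 = 0
Collecting terms: 0.6101 × V_1 = 4.5  =>  V_1 = 7.376 V
V_th = V_1 - V_2 = 7.376 - 0 = 7.376 V
Step 2 — R_th: zero the source — replace V1 by a short circuit (node 2 merges into node 0) — and find the resistance seen between A (node 1) and B (node 0).
Reduce the network between node 1 (A) and node 0 (B) by series/parallel combination:
  Rp1 = R1 ‖ R2 ‖ R3 (parallel, all between nodes 0 and 1) = 1/(1/2 + 1/6200 + 1/9.1) = 1.639 Ω
R_th = 1.639 Ω

Final answer: V_th = 7.376 V, R_th = 1.639 Ω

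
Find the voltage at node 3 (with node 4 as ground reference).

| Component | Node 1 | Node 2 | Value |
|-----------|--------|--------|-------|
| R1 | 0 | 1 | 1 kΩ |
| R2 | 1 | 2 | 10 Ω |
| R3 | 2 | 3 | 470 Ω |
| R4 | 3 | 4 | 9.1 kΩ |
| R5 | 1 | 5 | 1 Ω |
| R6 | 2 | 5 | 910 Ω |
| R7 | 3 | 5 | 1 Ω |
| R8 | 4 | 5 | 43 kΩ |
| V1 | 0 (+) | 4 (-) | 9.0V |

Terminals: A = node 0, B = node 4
Nodal analysis, taking node 4 as the 0 V reference.
Source V1 fixes V_0 = 9 V.
KCL at each unknown node (sum of currents leaving = 0; resistances in Ω):
  Node 1: (V_1 - 9)/1000 + (V_1 - V_2)/10 + (V_1 - V_5)/1 = 0
  Node 2: (V_2 - V_1)/10 + (V_2 - V_3)/470 + (V_2 - V_5)/910 = 0
  Node 3: (V_3 - V_2)/470 + (V_3 - 0)/9100 + (V_3 - V_5)/1 = 0
  Node 5: (V_5 - V_1)/1 + (V_5 - V_2)/910 + (V_5 - V_3)/1 + (V_5 - 0)/43000 = 0
Collecting terms (coefficients in siemens):
  1.101·V_1 - 0.1·V_2 - 1·V_5 = 0.009
  0.1032·V_2 - 0.1·V_1 - 0.002128·V_3 - 0.001099·V_5 = 0
  1.002·V_3 - 0.002128·V_2 - 1·V_5 = 0
  2.001·V_5 - 1·V_1 - 0.001099·V_2 - 1·V_3 = 0
Solving these 4 simultaneous equations (Gaussian elimination) gives:
  V_1 = 7.943 V, V_2 = 7.943 V, V_3 = 7.941 V, V_5 = 7.942 V
The requested potential is V_3 = 7.941 V.

Final answer: V_3 = 7.941 V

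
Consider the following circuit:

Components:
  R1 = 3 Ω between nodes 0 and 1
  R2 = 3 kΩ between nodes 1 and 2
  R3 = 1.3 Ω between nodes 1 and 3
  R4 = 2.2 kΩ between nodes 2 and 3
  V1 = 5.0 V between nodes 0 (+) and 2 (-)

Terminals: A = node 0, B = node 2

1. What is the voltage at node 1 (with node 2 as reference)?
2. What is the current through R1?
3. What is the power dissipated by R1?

Nodal analysis, taking node 2 as the 0 V reference.
Source V1 fixes V_0 = 5 V.
KCL at each unknown node (sum of currents leaving = 0; resistances in Ω):
  Node 1: (V_1 - 5)/3 + (V_1 - 0)/3000 + (V_1 - V_3)/1.3 = 0
  Node 3: (V_3 - V_1)/1.3 + (V_3 - 0)/2200 = 0
Collecting terms (coefficients in siemens):
  1.103·V_1 - 0.7692·V_3 = 1.667
  0.7697·V_3 - 0.7692·V_1 = 0
Determinant D = (1.103)(0.7697) - (-0.7692)(-0.7692) = 0.2572
V_1 = [(1.667)(0.7697) - (-0.7692)(0)]/D = 4.988 V
V_3 = [(1.103)(0) - (1.667)(-0.7692)]/D = 4.985 V
Part 1:
  Read off the nodal solution: V_1 = 4.988 V
Part 2:
  I_R1 = (V_0 - V_1)/R1 = (5 - 4.988)/3 = 0.003929 A
  Magnitude: I_R1 = 0.003929 A
Part 3:
  I_R1 = (V_0 - V_1)/R1 = (5 - 4.988)/3 = 0.003929 A
  P_R1 = I_R1² × R1 = (0.003929)² × 3 = 0.00004631 W

Final answers:
1. V_1 = 4.988 V
2. I_R1 = 0.003929 A
3. P_R1 = 4.631e-05 W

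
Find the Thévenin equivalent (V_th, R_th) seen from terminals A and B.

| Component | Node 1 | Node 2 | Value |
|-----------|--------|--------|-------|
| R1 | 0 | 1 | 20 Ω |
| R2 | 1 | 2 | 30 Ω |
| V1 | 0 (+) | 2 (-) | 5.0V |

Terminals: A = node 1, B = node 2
Step 1 — V_th is the open-circuit voltage V_A - V_B (nothing connected across the terminals).
Nodal analysis, taking node 2 as the 0 V reference.
Source V1 fixes V_0 = 5 V.
KCL at each unknown node (sum of currents leaving = 0; resistances in Ω):
  Node 1: (V_1 - 5)/20 + (V_1 - 0)/30 = 0
Collecting terms: 0.08333 × V_1 = 0.25  =>  V_1 = 3 V
V_th = V_1 - V_2 = 3 - 0 = 3 V
Step 2 — R_th: zero the source — replace V1 by a short circuit (node 2 merges into node 0) — and find the resistance seen between A (node 1) and B (node 0).
Reduce the network between node 1 (A) and node 0 (B) by series/parallel combination:
  Rp1 = R1 ‖ R2 (parallel, both between nodes 0 and 1) = 1/(1/20 + 1/30) = 12 Ω
R_th = 12 Ω

Final answer: V_th = 3 V, R_th = 12 Ω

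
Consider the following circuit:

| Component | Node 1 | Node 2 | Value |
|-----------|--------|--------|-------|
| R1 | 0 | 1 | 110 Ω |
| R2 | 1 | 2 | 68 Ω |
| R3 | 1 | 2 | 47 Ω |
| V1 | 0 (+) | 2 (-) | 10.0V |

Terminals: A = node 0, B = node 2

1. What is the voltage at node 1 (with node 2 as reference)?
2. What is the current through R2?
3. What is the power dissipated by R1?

Nodal analysis, taking node 2 as the 0 V reference.
Source V1 fixes V_0 = 10 V.
KCL at each unknown node (sum of currents leaving = 0; resistances in Ω):
  Node 1: (V_1 - 10)/110 + (V_1 - 0)/68 + (V_1 - 0)/47 = 0
Collecting terms: 0.04507 × V_1 = 0.09091  =>  V_1 = 2.017 V
Part 1:
  Read off the nodal solution: V_1 = 2.017 V
Part 2:
  I_R2 = (V_1 - V_2)/R2 = (2.017 - 0)/68 = 0.02966 A
  Magnitude: I_R2 = 0.02966 A
Part 3:
  I_R1 = (V_0 - V_1)/R1 = (10 - 2.017)/110 = 0.07257 A
  P_R1 = I_R1² × R1 = (0.07257)² × 110 = 0.5794 W

Final answers:
1. V_1 = 2.017 V
2. I_R2 = 0.02966 A
3. P_R1 = 0.5794 W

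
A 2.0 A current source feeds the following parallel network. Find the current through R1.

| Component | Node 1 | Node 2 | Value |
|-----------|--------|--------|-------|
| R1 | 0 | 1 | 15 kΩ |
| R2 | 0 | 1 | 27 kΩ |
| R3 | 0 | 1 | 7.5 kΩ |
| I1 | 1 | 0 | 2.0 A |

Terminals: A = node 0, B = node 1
All resistors sit directly between nodes 0 and 1, so they are in parallel and share one voltage V; the full source current 2 A splits among them.
1/R_par = 1/15000 + 1/27000 + 1/7500 = 0.000237 S  =>  R_par = 4219 Ω
V = I × R_par = 2 × 4219 = 8438 V
I_R1 = V/R1 = 8438/15000 = 0.5625 A

Final answer: 0.5625 A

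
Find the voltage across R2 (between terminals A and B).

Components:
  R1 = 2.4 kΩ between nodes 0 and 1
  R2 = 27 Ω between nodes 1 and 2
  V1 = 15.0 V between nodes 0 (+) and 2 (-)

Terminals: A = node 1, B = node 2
R1 and R2 are in series across V1 (node 0 → node 1 → node 2), and the output A–B is taken across R2, so this is a voltage divider.
Series current: I = V1/(R1 + R2) = 15/(2400 + 27) = 15/2427 = 0.00618 A
V_R2 = I × R2 = V1 × R2/(R1 + R2) = 15 × 27/2427 = 0.1669 V

Final answer: 0.1669 V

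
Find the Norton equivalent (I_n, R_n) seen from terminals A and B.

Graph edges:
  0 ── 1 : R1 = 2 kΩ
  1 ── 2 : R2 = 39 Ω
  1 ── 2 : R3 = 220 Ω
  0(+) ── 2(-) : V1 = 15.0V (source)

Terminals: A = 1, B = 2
Find the Thévenin equivalent first; then I_n = V_th/R_th and R_n = R_th.
Step 1 — V_th is the open-circuit voltage V_A - V_B (nothing connected across the terminals).
Nodal analysis, taking node 2 as the 0 V reference.
Source V1 fixes V_0 = 15 V.
KCL at each unknown node (sum of currents leaving = 0; resistances in Ω):
  Node 1: (V_1 - 15)/2000 + (V_1 - 0)/39 + (V_1 - 0)/220 = 0
Collecting terms: 0.03069 × V_1 = 0.0075  =>  V_1 = 0.2444 V
V_th = V_1 - V_2 = 0.2444 - 0 = 0.2444 V
Step 2 — R_th: zero the source — replace V1 by a short circuit (node 2 merges into node 0) — and find the resistance seen between A (node 1) and B (node 0).
Reduce the network between node 1 (A) and node 0 (B) by series/parallel combination:
  Rp1 = R1 ‖ R2 ‖ R3 (parallel, all between nodes 0 and 1) = 1/(1/2000 + 1/39 + 1/220) = 32.59 Ω
R_th = 32.59 Ω
I_n = V_th/R_th = 0.2444/32.59 = 0.0075 A, and R_n = R_th = 32.59 Ω

Final answer: I_n = 0.0075 A, R_n = 32.59 Ω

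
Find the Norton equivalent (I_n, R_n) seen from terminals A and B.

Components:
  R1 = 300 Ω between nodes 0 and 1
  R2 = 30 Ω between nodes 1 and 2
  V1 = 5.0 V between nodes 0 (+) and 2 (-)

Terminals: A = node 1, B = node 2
Find the Thévenin equivalent first; then I_n = V_th/R_th and R_n = R_th.
Step 1 — V_th is the open-circuit voltage V_A - V_B (nothing connected across the terminals).
Nodal analysis, taking node 2 as the 0 V reference.
Source V1 fixes V_0 = 5 V.
KCL at each unknown node (sum of currents leaving = 0; resistances in Ω):
  Node 1: (V_1 - 5)/300 + (V_1 - 0)/30 = 0
Collecting terms: 0.03667 × V_1 = 0.01667  =>  V_1 = 0.4545 V
V_th = V_1 - V_2 = 0.4545 - 0 = 0.4545 V
Step 2 — R_th: zero the source — replace V1 by a short circuit (node 2 merges into node 0) — and find the resistance seen between A (node 1) and B (node 0).
Reduce the network between node 1 (A) and node 0 (B) by series/parallel combination:
  Rp1 = R1 ‖ R2 (parallel, both between nodes 0 and 1) = 1/(1/300 + 1/30) = 27.27 Ω
R_th = 27.27 Ω
I_n = V_th/R_th = 0.4545/27.27 = 0.01667 A, and R_n = R_th = 27.27 Ω

Final answer: I_n = 0.01667 A, R_n = 27.27 Ω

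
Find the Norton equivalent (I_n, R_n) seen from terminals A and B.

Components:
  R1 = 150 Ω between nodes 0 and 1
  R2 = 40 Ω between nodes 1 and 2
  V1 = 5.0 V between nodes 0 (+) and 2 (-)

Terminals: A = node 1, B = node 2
Find the Thévenin equivalent first; then I_n = V_th/R_th and R_n = R_th.
Step 1 — V_th is the open-circuit voltage V_A - V_B (nothing connected across the terminals).
Nodal analysis, taking node 2 as the 0 V reference.
Source V1 fixes V_0 = 5 V.
KCL at each unknown node (sum of currents leaving = 0; resistances in Ω):
  Node 1: (V_1 - 5)/150 + (V_1 - 0)/40 = 0
Collecting terms: 0.03167 × V_1 = 0.03333  =>  V_1 = 1.053 V
V_th = V_1 - V_2 = 1.053 - 0 = 1.053 V
Step 2 — R_th: zero the source — replace V1 by a short circuit (node 2 merges into node 0) — and find the resistance seen between A (node 1) and B (node 0).
Reduce the network between node 1 (A) and node 0 (B) by series/parallel combination:
  Rp1 = R1 ‖ R2 (parallel, both between nodes 0 and 1) = 1/(1/150 + 1/40) = 31.58 Ω
R_th = 31.58 Ω
I_n = V_th/R_th = 1.053/31.58 = 0.03333 A, and R_n = R_th = 31.58 Ω

Final answer: I_n = 0.03333 A, R_n = 31.58 Ω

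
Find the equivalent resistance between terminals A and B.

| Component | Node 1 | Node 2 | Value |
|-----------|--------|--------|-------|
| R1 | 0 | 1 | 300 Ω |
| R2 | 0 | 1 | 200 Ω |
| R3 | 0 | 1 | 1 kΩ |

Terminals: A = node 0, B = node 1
Reduce the network between node 0 (A) and node 1 (B) by series/parallel combination:
  Rp1 = R1 ‖ R2 ‖ R3 (parallel, all between nodes 0 and 1) = 1/(1/300 + 1/200 + 1/1000) = 107.1 Ω
R_eq = 107.1 Ω

Final answer: 107.1 Ω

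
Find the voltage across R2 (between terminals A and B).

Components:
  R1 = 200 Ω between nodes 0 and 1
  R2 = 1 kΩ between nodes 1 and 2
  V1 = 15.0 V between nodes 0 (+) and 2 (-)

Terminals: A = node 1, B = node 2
R1 and R2 are in series across V1 (node 0 → node 1 → node 2), and the output A–B is taken across R2, so this is a voltage divider.
Series current: I = V1/(R1 + R2) = 15/(200 + 1000) = 15/1200 = 0.0125 A
V_R2 = I × R2 = V1 × R2/(R1 + R2) = 15 × 1000/1200 = 12.5 V

Final answer: 12.5 V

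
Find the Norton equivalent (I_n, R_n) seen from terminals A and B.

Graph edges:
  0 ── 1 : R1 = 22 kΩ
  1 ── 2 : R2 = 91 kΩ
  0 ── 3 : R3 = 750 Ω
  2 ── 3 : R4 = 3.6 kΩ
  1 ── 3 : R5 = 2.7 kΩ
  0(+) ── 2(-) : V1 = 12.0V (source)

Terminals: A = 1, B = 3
Find the Thévenin equivalent first; then I_n = V_th/R_th and R_n = R_th.
Step 1 — V_th is the open-circuit voltage V_A - V_B (nothing connected across the terminals).
Nodal analysis, taking node 2 as the 0 V reference.
Source V1 fixes V_0 = 12 V.
KCL at each unknown node (sum of currents leaving = 0; resistances in Ω):
  Node 1: (V_1 - 12)/22000 + (V_1 - 0)/91000 + (V_1 - V_3)/2700 = 0
  Node 3: (V_3 - 12)/750 + (V_3 - 0)/3600 + (V_3 - V_1)/2700 = 0
Collecting terms (coefficients in siemens):
  0.0004268·V_1 - 0.0003704·V_3 = 0.0005455
  0.001981·V_3 - 0.0003704·V_1 = 0.016
Determinant D = (0.0004268)(0.001981) - (-0.0003704)(-0.0003704) = 0.0000007085
V_1 = [(0.0005455)(0.001981) - (-0.0003704)(0.016)]/D = 9.889 V
V_3 = [(0.0004268)(0.016) - (0.0005455)(-0.0003704)]/D = 9.923 V
V_th = V_1 - V_3 = 9.889 - 9.923 = -0.03431 V
Step 2 — R_th: zero the source — replace V1 by a short circuit (node 2 merges into node 0) — and find the resistance seen between A (node 1) and B (node 3).
Reduce the network between node 1 (A) and node 3 (B) by series/parallel combination:
  Rp1 = R1 ‖ R2 (parallel, both between nodes 0 and 1) = 1/(1/22000 + 1/91000) = 17720 Ω
  Rp2 = R3 ‖ R4 (parallel, both between nodes 0 and 3) = 1/(1/750 + 1/3600) = 620.7 Ω
  Rs1 = Rp1 + Rp2 (series, joined only at node 0) = 17720 + 620.7 = 18340 Ω
  Rp3 = R5 ‖ Rs1 (parallel, both between nodes 1 and 3) = 1/(1/2700 + 1/18340) = 2353 Ω
R_th = 2.353 kΩ
I_n = V_th/R_th = -0.03431/2353 = -0.00001458 A, and R_n = R_th = 2.353 kΩ

Final answer: I_n = -1.458e-05 A, R_n = 2.353 kΩ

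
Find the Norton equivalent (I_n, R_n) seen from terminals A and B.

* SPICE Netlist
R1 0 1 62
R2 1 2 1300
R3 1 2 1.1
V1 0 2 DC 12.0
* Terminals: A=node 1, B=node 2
Find the Thévenin equivalent first; then I_n = V_th/R_th and R_n = R_th.
Step 1 — V_th is the open-circuit voltage V_A - V_B (nothing connected across the terminals).
Nodal analysis, taking node 2 as the 0 V reference.
Source V1 fixes V_0 = 12 V.
KCL at each unknown node (sum of currents leaving = 0; resistances in Ω):
  Node 1: (V_1 - 12)/62 + (V_1 - 0)/1300 + (V_1 - 0)/1.1 = 0
Collecting terms: 0.926 × V_1 = 0.1935  =>  V_1 = 0.209 V
V_th = V_1 - V_2 = 0.209 - 0 = 0.209 V
Step 2 — R_th: zero the source — replace V1 by a short circuit (node 2 merges into node 0) — and find the resistance seen between A (node 1) and B (node 0).
Reduce the network between node 1 (A) and node 0 (B) by series/parallel combination:
  Rp1 = R1 ‖ R2 ‖ R3 (parallel, all between nodes 0 and 1) = 1/(1/62 + 1/1300 + 1/1.1) = 1.08 Ω
R_th = 1.08 Ω
I_n = V_th/R_th = 0.209/1.08 = 0.1935 A, and R_n = R_th = 1.08 Ω

Final answer: I_n = 0.1935 A, R_n = 1.08 Ω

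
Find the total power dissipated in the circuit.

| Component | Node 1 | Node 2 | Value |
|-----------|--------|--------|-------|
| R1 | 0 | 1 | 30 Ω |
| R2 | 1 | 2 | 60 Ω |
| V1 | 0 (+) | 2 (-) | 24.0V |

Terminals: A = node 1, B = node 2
Nodal analysis, taking node 2 as the 0 V reference.
Source V1 fixes V_0 = 24 V.
KCL at each unknown node (sum of currents leaving = 0; resistances in Ω):
  Node 1: (V_1 - 24)/30 + (V_1 - 0)/60 = 0
Collecting terms: 0.05 × V_1 = 0.8  =>  V_1 = 16 V
Power in each resistor, P = (ΔV)²/R:
  P_R1 = (24 - 16)²/30 = 2.133 W
  P_R2 = (16 - 0)²/60 = 4.267 W
P_total = P_R1 + P_R2 = 6.4 W

Final answer: 6.4 W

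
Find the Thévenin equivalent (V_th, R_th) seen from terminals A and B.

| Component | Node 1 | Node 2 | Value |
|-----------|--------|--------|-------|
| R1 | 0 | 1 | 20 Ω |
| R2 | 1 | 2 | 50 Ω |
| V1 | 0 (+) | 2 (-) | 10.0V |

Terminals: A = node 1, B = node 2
Step 1 — V_th is the open-circuit voltage V_A - V_B (nothing connected across the terminals).
Nodal analysis, taking node 2 as the 0 V reference.
Source V1 fixes V_0 = 10 V.
KCL at each unknown node (sum of currents leaving = 0; resistances in Ω):
  Node 1: (V_1 - 10)/20 + (V_1 - 0)/50 = 0
Collecting terms: 0.07 × V_1 = 0.5  =>  V_1 = 7.143 V
V_th = V_1 - V_2 = 7.143 - 0 = 7.143 V
Step 2 — R_th: zero the source — replace V1 by a short circuit (node 2 merges into node 0) — and find the resistance seen between A (node 1) and B (node 0).
Reduce the network between node 1 (A) and node 0 (B) by series/parallel combination:
  Rp1 = R1 ‖ R2 (parallel, both between nodes 0 and 1) = 1/(1/20 + 1/50) = 14.29 Ω
R_th = 14.29 Ω

Final answer: V_th = 7.143 V, R_th = 14.29 Ω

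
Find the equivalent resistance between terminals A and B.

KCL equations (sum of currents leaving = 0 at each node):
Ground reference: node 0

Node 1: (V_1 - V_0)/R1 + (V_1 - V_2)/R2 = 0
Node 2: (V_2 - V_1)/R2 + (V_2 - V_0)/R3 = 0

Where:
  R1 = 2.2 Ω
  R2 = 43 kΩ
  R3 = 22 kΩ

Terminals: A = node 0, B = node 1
Reduce the network between node 0 (A) and node 1 (B) by series/parallel combination:
  Rs1 = R3 + R2 (series, joined only at node 2) = 22000 + 43000 = 65000 Ω
  Rp1 = R1 ‖ Rs1 (parallel, both between nodes 0 and 1) = 1/(1/2.2 + 1/65000) = 2.2 Ω
R_eq = 2.2 Ω

Final answer: 2.2 Ω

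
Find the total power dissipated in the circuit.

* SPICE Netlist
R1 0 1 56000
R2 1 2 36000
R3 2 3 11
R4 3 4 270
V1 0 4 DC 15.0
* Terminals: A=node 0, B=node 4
Nodal analysis, taking node 4 as the 0 V reference.
Source V1 fixes V_0 = 15 V.
KCL at each unknown node (sum of currents leaving = 0; resistances in Ω):
  Node 1: (V_1 - 15)/56000 + (V_1 - V_2)/36000 = 0
  Node 2: (V_2 - V_1)/36000 + (V_2 - V_3)/11 = 0
  Node 3: (V_3 - V_2)/11 + (V_3 - 0)/270 = 0
Collecting terms (coefficients in siemens):
  0.00004563·V_1 - 0.00002778·V_2 = 0.0002679
  0.09094·V_2 - 0.00002778·V_1 - 0.09091·V_3 = 0
  0.09461·V_3 - 0.09091·V_2 = 0
Solving these 3 simultaneous equations (Gaussian elimination) gives:
  V_1 = 5.897 V, V_2 = 0.04568 V, V_3 = 0.04389 V
Power in each resistor, P = (ΔV)²/R:
  P_R1 = (15 - 5.897)²/56000 = 0.00148 W
  P_R2 = (5.897 - 0.04568)²/36000 = 0.0009512 W
  P_R3 = (0.04568 - 0.04389)²/11 = 0.0000002906 W
  P_R4 = (0.04389 - 0)²/270 = 0.000007134 W
P_total = P_R1 + P_R2 + P_R3 + P_R4 = 0.002438 W

Final answer: 0.002438 W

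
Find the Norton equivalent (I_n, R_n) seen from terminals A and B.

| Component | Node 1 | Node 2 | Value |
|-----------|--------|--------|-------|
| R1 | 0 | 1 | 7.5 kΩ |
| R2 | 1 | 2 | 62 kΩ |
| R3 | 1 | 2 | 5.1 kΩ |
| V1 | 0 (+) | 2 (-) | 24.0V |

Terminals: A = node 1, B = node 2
Find the Thévenin equivalent first; then I_n = V_th/R_th and R_n = R_th.
Step 1 — V_th is the open-circuit voltage V_A - V_B (nothing connected across the terminals).
Nodal analysis, taking node 2 as the 0 V reference.
Source V1 fixes V_0 = 24 V.
KCL at each unknown node (sum of currents leaving = 0; resistances in Ω):
  Node 1: (V_1 - 24)/7500 + (V_1 - 0)/62000 + (V_1 - 0)/5100 = 0
Collecting terms: 0.0003455 × V_1 = 0.0032  =>  V_1 = 9.261 V
V_th = V_1 - V_2 = 9.261 - 0 = 9.261 V
Step 2 — R_th: zero the source — replace V1 by a short circuit (node 2 merges into node 0) — and find the resistance seen between A (node 1) and B (node 0).
Reduce the network between node 1 (A) and node 0 (B) by series/parallel combination:
  Rp1 = R1 ‖ R2 ‖ R3 (parallel, all between nodes 0 and 1) = 1/(1/7500 + 1/62000 + 1/5100) = 2894 Ω
R_th = 2.894 kΩ
I_n = V_th/R_th = 9.261/2894 = 0.0032 A, and R_n = R_th = 2.894 kΩ

Final answer: I_n = 0.0032 A, R_n = 2.894 kΩ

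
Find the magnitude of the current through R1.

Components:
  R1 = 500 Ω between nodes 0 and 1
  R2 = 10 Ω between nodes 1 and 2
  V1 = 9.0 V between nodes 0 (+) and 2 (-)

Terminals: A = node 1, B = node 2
Nodal analysis, taking node 2 as the 0 V reference.
Source V1 fixes V_0 = 9 V.
KCL at each unknown node (sum of currents leaving = 0; resistances in Ω):
  Node 1: (V_1 - 9)/500 + (V_1 - 0)/10 = 0
Collecting terms: 0.102 × V_1 = 0.018  =>  V_1 = 0.1765 V
I_R1 = (V_0 - V_1)/R1 = (9 - 0.1765)/500 = 0.01765 A
|I_R1| = 0.01765 A

Final answer: |I_R1| = 0.01765 A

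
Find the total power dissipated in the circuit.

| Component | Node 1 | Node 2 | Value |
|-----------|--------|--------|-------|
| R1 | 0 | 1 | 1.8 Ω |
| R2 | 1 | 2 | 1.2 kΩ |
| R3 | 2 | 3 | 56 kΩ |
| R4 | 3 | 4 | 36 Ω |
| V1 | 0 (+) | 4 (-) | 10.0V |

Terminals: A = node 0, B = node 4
Nodal analysis, taking node 4 as the 0 V reference.
Source V1 fixes V_0 = 10 V.
KCL at each unknown node (sum of currents leaving = 0; resistances in Ω):
  Node 1: (V_1 - 10)/1.8 + (V_1 - V_2)/1200 = 0
  Node 2: (V_2 - V_1)/1200 + (V_2 - V_3)/56000 = 0
  Node 3: (V_3 - V_2)/56000 + (V_3 - 0)/36 = 0
Collecting terms (coefficients in siemens):
  0.5564·V_1 - 0.0008333·V_2 = 5.556
  0.0008512·V_2 - 0.0008333·V_1 - 0.00001786·V_3 = 0
  0.0278·V_3 - 0.00001786·V_2 = 0
Solving these 3 simultaneous equations (Gaussian elimination) gives:
  V_1 = 10 V, V_2 = 9.79 V, V_3 = 0.00629 V
Power in each resistor, P = (ΔV)²/R:
  P_R1 = (10 - 10)²/1.8 = 0.00000005494 W
  P_R2 = (10 - 9.79)²/1200 = 0.00003663 W
  P_R3 = (9.79 - 0.00629)²/56000 = 0.001709 W
  P_R4 = (0.00629 - 0)²/36 = 0.000001099 W
P_total = P_R1 + P_R2 + P_R3 + P_R4 = 0.001747 W

Final answer: 0.001747 W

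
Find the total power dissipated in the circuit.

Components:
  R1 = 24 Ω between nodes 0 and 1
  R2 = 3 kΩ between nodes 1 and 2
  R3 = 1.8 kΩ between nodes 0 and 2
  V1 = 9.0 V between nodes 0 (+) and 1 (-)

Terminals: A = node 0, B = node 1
Nodal analysis, taking node 1 as the 0 V reference.
Source V1 fixes V_0 = 9 V.
KCL at each unknown node (sum of currents leaving = 0; resistances in Ω):
  Node 2: (V_2 - 0)/3000 + (V_2 - 9)/1800 = 0
Collecting terms: 0.0008889 × V_2 = 0.005  =>  V_2 = 5.625 V
Power in each resistor, P = (ΔV)²/R:
  P_R1 = (9 - 0)²/24 = 3.375 W
  P_R2 = (0 - 5.625)²/3000 = 0.01055 W
  P_R3 = (9 - 5.625)²/1800 = 0.006328 W
P_total = P_R1 + P_R2 + P_R3 = 3.392 W

Final answer: 3.392 W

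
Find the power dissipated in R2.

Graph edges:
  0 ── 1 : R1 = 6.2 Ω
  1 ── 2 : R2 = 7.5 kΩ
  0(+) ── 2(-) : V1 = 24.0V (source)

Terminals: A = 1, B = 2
Nodal analysis, taking node 2 as the 0 V reference.
Source V1 fixes V_0 = 24 V.
KCL at each unknown node (sum of currents leaving = 0; resistances in Ω):
  Node 1: (V_1 - 24)/6.2 + (V_1 - 0)/7500 = 0
Collecting terms: 0.1614 × V_1 = 3.871  =>  V_1 = 23.98 V
I_R2 = (V_1 - V_2)/R2 = (23.98 - 0)/7500 = 0.003197 A
P_R2 = I_R2² × R2 = (0.003197)² × 7500 = 0.07667 W

Final answer: 0.07667 W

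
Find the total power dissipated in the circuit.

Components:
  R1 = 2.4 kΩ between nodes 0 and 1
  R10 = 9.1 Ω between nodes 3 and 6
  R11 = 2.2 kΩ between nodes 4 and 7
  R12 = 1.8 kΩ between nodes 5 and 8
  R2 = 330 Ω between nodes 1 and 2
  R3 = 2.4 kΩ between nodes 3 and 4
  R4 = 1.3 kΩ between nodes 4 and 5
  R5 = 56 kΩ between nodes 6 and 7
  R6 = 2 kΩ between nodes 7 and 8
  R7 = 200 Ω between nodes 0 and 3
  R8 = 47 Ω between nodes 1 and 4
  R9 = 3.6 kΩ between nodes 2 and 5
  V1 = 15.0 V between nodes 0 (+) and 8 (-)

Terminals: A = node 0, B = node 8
Nodal analysis, taking node 8 as the 0 V reference.
Source V1 fixes V_0 = 15 V.
KCL at each unknown node (sum of currents leaving = 0; resistances in Ω):
  Node 1: (V_1 - 15)/2400 + (V_1 - V_2)/330 + (V_1 - V_4)/47 = 0
  Node 2: (V_2 - V_1)/330 + (V_2 - V_5)/3600 = 0
  Node 3: (V_3 - V_4)/2400 + (V_3 - 15)/200 + (V_3 - V_6)/9.1 = 0
  Node 4: (V_4 - V_3)/2400 + (V_4 - V_5)/1300 + (V_4 - V_1)/47 + (V_4 - V_7)/2200 = 0
  Node 5: (V_5 - V_4)/1300 + (V_5 - V_2)/3600 + (V_5 - 0)/1800 = 0
  Node 6: (V_6 - V_7)/56000 + (V_6 - V_3)/9.1 = 0
  Node 7: (V_7 - V_6)/56000 + (V_7 - 0)/2000 + (V_7 - V_4)/2200 = 0
Collecting terms (coefficients in siemens):
  0.02472·V_1 - 0.00303·V_2 - 0.02128·V_4 = 0.00625
  0.003308·V_2 - 0.00303·V_1 - 0.0002778·V_5 = 0
  0.1153·V_3 - 0.0004167·V_4 - 0.1099·V_6 = 0.075
  0.02292·V_4 - 0.02128·V_1 - 0.0004167·V_3 - 0.0007692·V_5 - 0.0004545·V_7 = 0
  0.001603·V_5 - 0.0002778·V_2 - 0.0007692·V_4 = 0
  0.1099·V_6 - 0.1099·V_3 - 0.00001786·V_7 = 0
  0.0009724·V_7 - 0.0004545·V_4 - 0.00001786·V_6 = 0
Solving these 7 simultaneous equations (Gaussian elimination) gives:
  V_1 = 8.695 V, V_2 = 8.435 V, V_3 = 14.47 V, V_4 = 8.609 V
  V_5 = 5.594 V, V_6 = 14.47 V, V_7 = 4.29 V
Power in each resistor, P = (ΔV)²/R:
  P_R1 = (15 - 8.695)²/2400 = 0.01656 W
  P_R2 = (8.695 - 8.435)²/330 = 0.0002055 W
  P_R3 = (14.47 - 8.609)²/2400 = 0.01434 W
  P_R4 = (8.609 - 5.594)²/1300 = 0.006991 W
  P_R5 = (14.47 - 4.29)²/56000 = 0.001852 W
  P_R6 = (4.29 - 0)²/2000 = 0.009202 W
  P_R7 = (15 - 14.47)²/200 = 0.001379 W
  P_R8 = (8.695 - 8.609)²/47 = 0.0001588 W
  P_R9 = (8.435 - 5.594)²/3600 = 0.002241 W
  P_R10 = (14.47 - 14.47)²/9.1 = 0.0000003009 W
  P_R11 = (8.609 - 4.29)²/2200 = 0.008479 W
  P_R12 = (5.594 - 0)²/1800 = 0.01739 W
P_total = P_R1 + P_R2 + P_R3 + P_R4 + P_R5 + P_R6 + P_R7 + P_R8 + P_R9 + P_R10 + P_R11 + P_R12 = 0.07879 W

Final answer: 0.07879 W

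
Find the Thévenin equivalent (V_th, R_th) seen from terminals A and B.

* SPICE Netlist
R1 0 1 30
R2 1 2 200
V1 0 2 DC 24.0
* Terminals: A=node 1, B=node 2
Step 1 — V_th is the open-circuit voltage V_A - V_B (nothing connected across the terminals).
Nodal analysis, taking node 2 as the 0 V reference.
Source V1 fixes V_0 = 24 V.
KCL at each unknown node (sum of currents leaving = 0; resistances in Ω):
  Node 1: (V_1 - 24)/30 + (V_1 - 0)/200 = 0
Collecting terms: 0.03833 × V_1 = 0.8  =>  V_1 = 20.87 V
V_th = V_1 - V_2 = 20.87 - 0 = 20.87 V
Step 2 — R_th: zero the source — replace V1 by a short circuit (node 2 merges into node 0) — and find the resistance seen between A (node 1) and B (node 0).
Reduce the network between node 1 (A) and node 0 (B) by series/parallel combination:
  Rp1 = R1 ‖ R2 (parallel, both between nodes 0 and 1) = 1/(1/30 + 1/200) = 26.09 Ω
R_th = 26.09 Ω

Final answer: V_th = 20.87 V, R_th = 26.09 Ω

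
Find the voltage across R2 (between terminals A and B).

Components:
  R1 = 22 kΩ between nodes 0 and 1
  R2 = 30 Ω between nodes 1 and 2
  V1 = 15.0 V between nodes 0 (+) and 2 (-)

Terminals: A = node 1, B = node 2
R1 and R2 are in series across V1 (node 0 → node 1 → node 2), and the output A–B is taken across R2, so this is a voltage divider.
Series current: I = V1/(R1 + R2) = 15/(22000 + 30) = 15/22030 = 0.0006809 A
V_R2 = I × R2 = V1 × R2/(R1 + R2) = 15 × 30/22030 = 0.02043 V

Final answer: 0.02043 V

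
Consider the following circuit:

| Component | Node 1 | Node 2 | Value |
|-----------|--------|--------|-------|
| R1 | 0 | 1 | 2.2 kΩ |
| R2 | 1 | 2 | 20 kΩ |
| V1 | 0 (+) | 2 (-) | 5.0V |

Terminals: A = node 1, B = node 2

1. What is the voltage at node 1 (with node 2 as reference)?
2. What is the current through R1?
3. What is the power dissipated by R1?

Nodal analysis, taking node 2 as the 0 V reference.
Source V1 fixes V_0 = 5 V.
KCL at each unknown node (sum of currents leaving = 0; resistances in Ω):
  Node 1: (V_1 - 5)/2200 + (V_1 - 0)/20000 = 0
Collecting terms: 0.0005045 × V_1 = 0.002273  =>  V_1 = 4.505 V
Part 1:
  Read off the nodal solution: V_1 = 4.505 V
Part 2:
  I_R1 = (V_0 - V_1)/R1 = (5 - 4.505)/2200 = 0.0002252 A
  Magnitude: I_R1 = 0.0002252 A
Part 3:
  I_R1 = (V_0 - V_1)/R1 = (5 - 4.505)/2200 = 0.0002252 A
  P_R1 = I_R1² × R1 = (0.0002252)² × 2200 = 0.0001116 W

Final answers:
1. V_1 = 4.505 V
2. I_R1 = 0.0002252 A
3. P_R1 = 0.0001116 W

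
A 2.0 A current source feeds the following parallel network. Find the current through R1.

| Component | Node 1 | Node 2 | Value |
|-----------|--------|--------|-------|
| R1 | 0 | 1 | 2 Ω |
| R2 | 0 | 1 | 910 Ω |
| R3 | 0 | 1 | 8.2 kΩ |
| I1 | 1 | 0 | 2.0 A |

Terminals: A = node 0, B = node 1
All resistors sit directly between nodes 0 and 1, so they are in parallel and share one voltage V; the full source current 2 A splits among them.
1/R_par = 1/2 + 1/910 + 1/8200 = 0.5012 S  =>  R_par = 1.995 Ω
V = I × R_par = 2 × 1.995 = 3.99 V
I_R1 = V/R1 = 3.99/2 = 1.995 A

Final answer: 1.995 A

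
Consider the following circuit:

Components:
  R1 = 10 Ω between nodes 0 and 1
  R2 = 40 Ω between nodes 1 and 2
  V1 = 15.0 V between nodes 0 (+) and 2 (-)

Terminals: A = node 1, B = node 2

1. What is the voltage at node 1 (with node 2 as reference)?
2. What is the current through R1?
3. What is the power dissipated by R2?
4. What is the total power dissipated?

Nodal analysis, taking node 2 as the 0 V reference.
Source V1 fixes V_0 = 15 V.
KCL at each unknown node (sum of currents leaving = 0; resistances in Ω):
  Node 1: (V_1 - 15)/10 + (V_1 - 0)/40 = 0
Collecting terms: 0.125 × V_1 = 1.5  =>  V_1 = 12 V
Part 1:
  Read off the nodal solution: V_1 = 12 V
Part 2:
  I_R1 = (V_0 - V_1)/R1 = (15 - 12)/10 = 0.3 A
  Magnitude: I_R1 = 0.3 A
Part 3:
  I_R2 = (V_1 - V_2)/R2 = (12 - 0)/40 = 0.3 A
  P_R2 = I_R2² × R2 = (0.3)² × 40 = 3.6 W
Part 4:
  Power in each resistor, P = (ΔV)²/R:
    P_R1 = (15 - 12)²/10 = 0.9 W
    P_R2 = (12 - 0)²/40 = 3.6 W
  P_total = P_R1 + P_R2 = 4.5 W

Final answers:
1. V_1 = 12 V
2. I_R1 = 0.3 A
3. P_R2 = 3.6 W
4. P_total = 4.5 W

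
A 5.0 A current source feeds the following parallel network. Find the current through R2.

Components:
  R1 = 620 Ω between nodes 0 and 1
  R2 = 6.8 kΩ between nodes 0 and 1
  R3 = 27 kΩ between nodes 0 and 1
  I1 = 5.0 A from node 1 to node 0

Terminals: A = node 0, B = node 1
All resistors sit directly between nodes 0 and 1, so they are in parallel and share one voltage V; the full source current 5 A splits among them.
1/R_par = 1/620 + 1/6800 + 1/27000 = 0.001797 S  =>  R_par = 556.5 Ω
V = I × R_par = 5 × 556.5 = 2782 V
I_R2 = V/R2 = 2782/6800 = 0.4092 A

Final answer: 0.4092 A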